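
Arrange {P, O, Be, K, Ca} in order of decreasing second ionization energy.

IE_2 is the cost of taking one more electron from the +1 cation: P⁺ still has 4 valence electrons; O⁺ still has 5 valence electrons; Be⁺ still has 1 valence electron; K⁺ is the bare [Ar] core; Ca⁺ still has 1 valence electron.
Usually core removal costs more than valence removal, but here the competition is close: a tightly held n=2 valence electron can cost more to remove than an n=3 core electron, so the actual values have to decide it.
Valence configurations: P⁺ [Ne]3s²3p², O⁺ [He]2s²2p³, Be⁺ [He]2s¹, Ca⁺ [Ar]4s¹.
Tabulated IE_2 (kJ/mol): P 1907, O 3388, Be 1757, K 3052, Ca 1145.
Overall IE_2 order: Ca < Be < P < K < O.

O > K > P > Be > Ca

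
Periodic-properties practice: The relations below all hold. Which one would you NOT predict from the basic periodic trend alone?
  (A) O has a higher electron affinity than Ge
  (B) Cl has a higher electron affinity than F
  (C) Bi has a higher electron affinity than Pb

(B)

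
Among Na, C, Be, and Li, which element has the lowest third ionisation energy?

C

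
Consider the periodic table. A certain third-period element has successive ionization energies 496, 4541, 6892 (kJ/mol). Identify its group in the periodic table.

Look for the largest jump between consecutive ionization energies: IE2/IE1 ≈ 9.2, far larger than any earlier ratio.
That jump marks the point where a core electron is being removed. So the atom has 1 valence electron.
A main-group element with 1 valence electron is in group 1.

Group 1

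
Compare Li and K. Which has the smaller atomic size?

Li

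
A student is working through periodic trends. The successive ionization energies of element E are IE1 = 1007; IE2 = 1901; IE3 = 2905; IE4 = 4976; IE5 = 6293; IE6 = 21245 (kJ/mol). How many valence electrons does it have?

5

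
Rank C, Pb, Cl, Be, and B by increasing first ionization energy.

Pb < B < Be < C < Cl

Be is in period 2, group 2; B is in period 2, group 13; C is in period 2, group 14; Cl is in period 3, group 17; Pb is in period 6, group 14.
First ionization energy rises across a period (greater Z_eff holds electrons more tightly) and falls down a group (valence electrons are farther from the nucleus).
Neither a single period nor a single group — weigh both effects.
B > Pb: period and group pull opposite ways; the down-group shift dominates (801 vs 716 kJ/mol).
Be > B: this pair runs against the simple trend — see the exception note.
C > Be: C lies to the right of Be in period 2, so the across-period effect alone puts C higher.
Cl > C: period and group pull opposite ways; the across-period shift dominates (1251 vs 1086 kJ/mol).
Note the exception: Be has a higher first ionization energy than B, contrary to the simple trend — removing B's lone 2p electron is easier than breaking Be's filled 2s².
Approximate values (kJ/mol): Be 900, B 801, C 1086, Cl 1251, Pb 716.
So from lowest to highest: Pb < B < Be < C < Cl.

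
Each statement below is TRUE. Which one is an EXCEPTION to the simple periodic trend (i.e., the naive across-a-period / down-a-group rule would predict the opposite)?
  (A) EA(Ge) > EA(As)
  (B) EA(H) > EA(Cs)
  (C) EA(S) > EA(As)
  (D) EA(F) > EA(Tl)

(A)

The general trend: electron affinity increases across a period and decreases down a group.
(A) Ge (period 4, group 14) vs As (period 4, group 15): the stated order contradicts the simple trend.
(B) H (period 1, group 1) vs Cs (period 6, group 1): the stated order agrees with the simple trend.
(C) S (period 3, group 16) vs As (period 4, group 15): the stated order agrees with the simple trend.
(D) F (period 2, group 17) vs Tl (period 6, group 13): the stated order agrees with the simple trend.
The exception is (A): adding an electron to As's half-filled 4p³ is unfavourable, so Ge (4p²) has the more exothermic EA.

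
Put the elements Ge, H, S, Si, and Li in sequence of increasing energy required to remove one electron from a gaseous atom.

Li, Ge, Si, S, H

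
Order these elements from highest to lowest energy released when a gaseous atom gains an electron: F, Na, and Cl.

Cl, F, Na

EA tends to increase across a period and decrease down a group, though the pattern is less regular than for IE or radius.
Here both period and group differ, so the two effects have to be weighed against each other.
F > Na: both effects reinforce here, so F is clearly the higher of the two.
Cl > F: this pair runs against the simple trend — see the exception note.
Note the exception: Cl has a higher electron affinity than F, contrary to the simple trend — F's small 2p subshell makes the incoming electron feel strong e⁻–e⁻ repulsion, so Cl actually releases more energy on gaining an electron.
Tabulated electron affinity (kJ/mol): F 328, Na 53, Cl 349.
So from highest to lowest: Cl > F > Na.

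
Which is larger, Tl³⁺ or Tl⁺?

Tl⁺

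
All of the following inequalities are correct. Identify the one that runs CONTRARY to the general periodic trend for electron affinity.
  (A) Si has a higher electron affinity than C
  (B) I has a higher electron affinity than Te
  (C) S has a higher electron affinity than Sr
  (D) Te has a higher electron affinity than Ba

(A)

The general trend: electron affinity increases across a period and decreases down a group.
(A) Si (period 3, group 14) vs C (period 2, group 14): the stated order contradicts the simple trend.
(B) I (period 5, group 17) vs Te (period 5, group 16): the stated order agrees with the simple trend.
(C) S (period 3, group 16) vs Sr (period 5, group 2): the stated order agrees with the simple trend.
(D) Te (period 5, group 16) vs Ba (period 6, group 2): the stated order agrees with the simple trend.
The exception is (A): Si's larger, more diffuse 3p orbitals accept an added electron slightly more readily than C's compact 2p.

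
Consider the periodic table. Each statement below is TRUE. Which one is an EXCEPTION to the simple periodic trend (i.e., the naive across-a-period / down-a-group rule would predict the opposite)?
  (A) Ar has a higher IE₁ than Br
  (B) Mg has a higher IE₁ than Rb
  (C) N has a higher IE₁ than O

(C)

The general trend: IE₁ increases across a period and decreases down a group.
(A) Ar (period 3, group 18) vs Br (period 4, group 17): the stated order agrees with the simple trend.
(B) Mg (period 3, group 2) vs Rb (period 5, group 1): the stated order agrees with the simple trend.
(C) N (period 2, group 15) vs O (period 2, group 16): the stated order contradicts the simple trend.
The exception is (C): pairing an electron in O's 2p⁴ costs repulsion energy, so O ionizes more easily than half-filled N (2p³).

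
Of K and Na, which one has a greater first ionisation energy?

Na

Na is in period 3, group 1; K is in period 4, group 1.
First ionization energy rises across a period (greater Z_eff holds electrons more tightly) and falls down a group (valence electrons are farther from the nucleus).
All are in group 1, so first ionization energy increases up the group.
So Na has the greater first ionisation energy (Na > K).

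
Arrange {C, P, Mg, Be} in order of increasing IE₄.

P < C < Mg < Be

The fourth ionization energy removes an electron from the +3 ion. For each element: C³⁺ still has 1 valence electron; P³⁺ still has 2 valence electrons; Mg³⁺ is already 1 electron into the core; Be³⁺ is already 1 electron into the core.
Breaking into a closed-shell core is much more expensive than removing a leftover valence electron — Mg and Be have the largest IE_4 here.
Valence configurations: C³⁺ [He]2s¹, P³⁺ [Ne]3s².
Approximate IE_4 values (kJ/mol): C 6223, P 4964, Mg 10543, Be 21007.
So the fourth ionization energies run P < C < Mg < Be.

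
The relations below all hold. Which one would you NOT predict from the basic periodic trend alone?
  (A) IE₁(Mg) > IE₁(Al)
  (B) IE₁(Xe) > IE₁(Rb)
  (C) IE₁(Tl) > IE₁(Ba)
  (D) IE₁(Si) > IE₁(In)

(A)

The general trend: first ionisation energy increases across a period and decreases down a group.
(A) Mg (period 3, group 2) vs Al (period 3, group 13): the stated order contradicts the simple trend.
(B) Xe (period 5, group 18) vs Rb (period 5, group 1): the stated order agrees with the simple trend.
(C) Tl (period 6, group 13) vs Ba (period 6, group 2): the stated order agrees with the simple trend.
(D) Si (period 3, group 14) vs In (period 5, group 13): the stated order agrees with the simple trend.
The exception is (A): Al's single 3p electron is easier to remove than one from Mg's filled 3s².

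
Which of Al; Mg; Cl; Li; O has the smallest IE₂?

The second ionization energy removes an electron from the +1 ion. For each element: Al⁺ still has 2 valence electrons; Mg⁺ still has 1 valence electron; Cl⁺ still has 6 valence electrons; Li⁺ is the bare [He] core; O⁺ still has 5 valence electrons.
Breaking into a closed-shell core is much more expensive than removing a leftover valence electron — Li has the largest IE_2 here.
Valence configurations: Al⁺ [Ne]3s², Mg⁺ [Ne]3s¹, Cl⁺ [Ne]3s²3p⁴, O⁺ [He]2s²2p³.
Tabulated IE_2 (kJ/mol): Al 1817, Mg 1451, Cl 2298, Li 7298, O 3388.
So the second ionization energies run Mg < Al < Cl < O < Li.

Mg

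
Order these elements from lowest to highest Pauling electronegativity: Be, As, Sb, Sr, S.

Sr, Be, Sb, As, S

Be is in period 2, group 2; S is in period 3, group 16; As is in period 4, group 15; Sr is in period 5, group 2; Sb is in period 5, group 15.
Atoms toward the upper right of the periodic table pull bonding electrons most strongly.
Here both period and group differ, so the two effects have to be weighed against each other.
Be > Sr: Be sits above Sr in group 2, so the down-group effect alone puts Be higher.
Sb > Be: period and group pull opposite ways; the across-period shift dominates (2.05 vs 1.57).
As > Sb: they share group 15; the group trend gives As the larger value.
S > As: relative to As, both the across-period and down-group shifts push S's electronegativity up.
For reference (Pauling): Be 1.57, S 2.58, As 2.18, Sr 0.95, Sb 2.05.
So from lowest to highest: Sr < Be < Sb < As < S.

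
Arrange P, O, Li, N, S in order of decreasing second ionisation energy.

Consider each +1 ion: P⁺ still has 4 valence electrons; O⁺ still has 5 valence electrons; Li⁺ is the bare [He] core; N⁺ still has 4 valence electrons; S⁺ still has 5 valence electrons.
Breaking into a closed-shell core is much more expensive than removing a leftover valence electron — Li has the largest IE_2 here.
Valence configurations: P⁺ [Ne]3s²3p², O⁺ [He]2s²2p³, N⁺ [He]2s²2p², S⁺ [Ne]3s²3p³.
The numbers (kJ/mol): P 1907, O 3388, Li 7298, N 2856, S 2252.
Overall IE_2 order: P < S < N < O < Li.

Li, O, N, S, P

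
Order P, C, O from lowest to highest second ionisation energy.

P, C, O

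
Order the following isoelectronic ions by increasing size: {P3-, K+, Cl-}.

All of these have 18 electrons, so size is governed by nuclear charge alone: the more protons, the stronger the pull on the same electron cloud, and the smaller the ion.
Nuclear charges: K+ (Z=19), Cl- (Z=17), P3- (Z=15).
Smallest to largest: K+ < Cl- < P3-.

K+ < Cl- < P3-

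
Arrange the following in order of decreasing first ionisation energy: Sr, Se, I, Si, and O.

O is in period 2, group 16; Si is in period 3, group 14; Se is in period 4, group 16; Sr is in period 5, group 2; I is in period 5, group 17.
IE₁ increases left→right with effective nuclear charge and decreases top→bottom as the valence shell moves farther out.
These span different periods and groups, so the two trends combine.
Si > Sr: both effects reinforce here, so Si is clearly the higher of the two.
Se > Si: the two effects oppose for this pair; the across-period effect wins (941 vs 786 kJ/mol).
I > Se: the two effects oppose for this pair; the across-period effect wins (1008 vs 941 kJ/mol).
O > I: the two effects oppose for this pair; the down-group effect wins (1314 vs 1008 kJ/mol).
Approximate values (kJ/mol): O 1314, Si 786, Se 941, Sr 550, I 1008.
So from highest to lowest: O > I > Se > Si > Sr.

O > I > Se > Si > Sr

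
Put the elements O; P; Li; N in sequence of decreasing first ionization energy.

N > O > P > Li

IE₁ increases left→right with effective nuclear charge and decreases top→bottom as the valence shell moves farther out.
Neither a single period nor a single group — weigh both effects.
P > Li: the two effects oppose for this pair; the across-period effect wins (1012 vs 520 kJ/mol).
O > P: relative to P, both the across-period and down-group shifts push O's first ionization energy up.
N > O: this pair runs against the simple trend — see the exception note.
Note the exception: N has a higher first ionization energy than O, contrary to the simple trend — pairing an electron in O's 2p⁴ costs repulsion energy, so O ionizes more easily than half-filled N (2p³).
For reference (kJ/mol): Li 520, N 1402, O 1314, P 1012.
So from highest to lowest: N > O > P > Li.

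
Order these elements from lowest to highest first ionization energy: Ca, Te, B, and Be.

First ionization energy rises across a period (greater Z_eff holds electrons more tightly) and falls down a group (valence electrons are farther from the nucleus).
These span different periods and groups, so the two trends combine.
B > Ca: both effects reinforce here, so B is clearly the higher of the two.
Te > B: the two effects oppose for this pair; the across-period effect wins (869 vs 801 kJ/mol).
Be > Te: the two effects oppose for this pair; the down-group effect wins (900 vs 869 kJ/mol).
Note the exception: Be has a higher first ionization energy than B, contrary to the simple trend — removing B's lone 2p electron is easier than breaking Be's filled 2s².
For reference (kJ/mol): Be 900, B 801, Ca 590, Te 869.
So from lowest to highest: Ca < B < Te < Be.

Ca < B < Te < Be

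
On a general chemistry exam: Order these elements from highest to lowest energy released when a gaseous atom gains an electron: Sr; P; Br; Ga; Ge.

P is in period 3, group 15; Ga is in period 4, group 13; Ge is in period 4, group 14; Br is in period 4, group 17; Sr is in period 5, group 2.
Atoms with high Z_eff and room in the valence shell (especially the halogens) have the most exothermic electron affinities.
Here both period and group differ, so the two effects have to be weighed against each other.
Ga > Sr: both effects reinforce here, so Ga is clearly the higher of the two.
P > Ga: relative to Ga, both the across-period and down-group shifts push P's electron affinity up.
Ge > P: this pair runs against the simple trend — see the exception note.
Br > Ge: both are in period 4; the period trend gives Br the larger value.
Note the exception: Ge has a higher electron affinity than P, contrary to the simple trend — adding an electron to P's half-filled np³ subshell costs electron-pairing energy.
Approximate values (kJ/mol): P 72, Ga 29, Ge 119, Br 325, Sr 5.
So from highest to lowest: Br > Ge > P > Ga > Sr.

Br > Ge > P > Ga > Sr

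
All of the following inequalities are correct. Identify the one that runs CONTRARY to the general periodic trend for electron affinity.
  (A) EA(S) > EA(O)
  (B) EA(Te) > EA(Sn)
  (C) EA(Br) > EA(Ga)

(A)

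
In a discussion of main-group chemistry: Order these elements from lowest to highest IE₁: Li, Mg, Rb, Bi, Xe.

Rb, Li, Bi, Mg, Xe

Li is in period 2, group 1; Mg is in period 3, group 2; Rb is in period 5, group 1; Xe is in period 5, group 18; Bi is in period 6, group 15.
Across a period the outer electron is held more tightly (higher IE₁); down a group it sits in a higher shell, more shielded, and comes off more easily.
Here both period and group differ, so the two effects have to be weighed against each other.
Li > Rb: Li sits above Rb in group 1, so the down-group effect alone puts Li higher.
Bi > Li: the two effects oppose for this pair; the across-period effect wins (703 vs 520 kJ/mol).
Mg > Bi: period and group pull opposite ways; the down-group shift dominates (738 vs 703 kJ/mol).
Xe > Mg: period and group pull opposite ways; the across-period shift dominates (1170 vs 738 kJ/mol).
For reference (kJ/mol): Li 520, Mg 738, Rb 403, Xe 1170, Bi 703.
So from lowest to highest: Rb < Li < Bi < Mg < Xe.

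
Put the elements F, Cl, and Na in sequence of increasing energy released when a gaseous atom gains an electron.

F is in period 2, group 17; Na is in period 3, group 1; Cl is in period 3, group 17.
Electron affinity generally becomes more exothermic across a period toward the halogens and less exothermic down a group.
These span different periods and groups, so the two trends combine.
F > Na: relative to Na, both the across-period and down-group shifts push F's electron affinity up.
Cl > F: this pair runs against the simple trend — see the exception note.
Note the exception: Cl has a higher electron affinity than F, contrary to the simple trend — F's small 2p subshell makes the incoming electron feel strong e⁻–e⁻ repulsion, so Cl actually releases more energy on gaining an electron.
For reference (kJ/mol): F 328, Na 53, Cl 349.
So from lowest to highest: Na < F < Cl.

Na < F < Cl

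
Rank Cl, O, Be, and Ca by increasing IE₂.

Ca < Be < Cl < O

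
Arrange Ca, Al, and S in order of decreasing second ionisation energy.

S > Al > Ca

After 1 electron has been removed, what remains? Ca⁺ still has 1 valence electron; Al⁺ still has 2 valence electrons; S⁺ still has 5 valence electrons.
All are still removing valence electrons, so compare the +1 ions as you would atoms: IE_2 generally rises across a period (higher Z_eff) and falls down a group (larger shell), subject to the usual subshell exceptions.
Valence configurations: Ca⁺ [Ar]4s¹, Al⁺ [Ne]3s², S⁺ [Ne]3s²3p³.
Approximate IE_2 values (kJ/mol): Ca 1145, Al 1817, S 2252.
Putting it together, IE_2: Ca < Al < S.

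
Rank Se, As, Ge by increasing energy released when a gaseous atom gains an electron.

Ge is in period 4, group 14; As is in period 4, group 15; Se is in period 4, group 16.
Atoms with high Z_eff and room in the valence shell (especially the halogens) have the most exothermic electron affinities.
All lie in period 4; the across-period trend (electron affinity increases left to right) applies, with the exception below.
Note the exception: Ge has a higher electron affinity than As, contrary to the simple trend — adding an electron to As's half-filled 4p³ is unfavourable, so Ge (4p²) has the more exothermic EA.
For reference (kJ/mol): Ge 119, As 78, Se 195.
So from lowest to highest: As < Ge < Se.

As, Ge, Se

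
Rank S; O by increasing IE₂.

S < O

The second ionization energy removes an electron from the +1 ion. For each element: S⁺ still has 5 valence electrons; O⁺ still has 5 valence electrons.
All are still removing valence electrons, so compare the +1 ions as you would atoms: IE_2 generally rises across a period (higher Z_eff) and falls down a group (larger shell), subject to the usual subshell exceptions.
Valence configurations: S⁺ [Ne]3s²3p³, O⁺ [He]2s²2p³.
Tabulated IE_2 (kJ/mol): S 2252, O 3388.
Hence IE_2: S < O.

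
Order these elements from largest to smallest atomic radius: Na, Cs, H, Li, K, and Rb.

Cs > Rb > K > Na > Li > H

Radius decreases left→right (rising Z_eff, same n) and increases top→bottom (higher n).
All are in group 1, so atomic radius increases down the group.
So from largest to smallest: Cs > Rb > K > Na > Li > H.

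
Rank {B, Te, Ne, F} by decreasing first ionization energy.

First ionization energy rises across a period (greater Z_eff holds electrons more tightly) and falls down a group (valence electrons are farther from the nucleus).
Here both period and group differ, so the two effects have to be weighed against each other.
Te > B: period and group pull opposite ways; the across-period shift dominates (869 vs 801 kJ/mol).
F > Te: relative to Te, both the across-period and down-group shifts push F's first ionization energy up.
Ne > F: both are in period 2; the period trend gives Ne the larger value.
Approximate values (kJ/mol): B 801, F 1681, Ne 2081, Te 869.
So from highest to lowest: Ne > F > Te > B.

Ne > F > Te > B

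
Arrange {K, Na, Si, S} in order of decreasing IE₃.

After 2 electrons have been removed, what remains? K²⁺ is already 1 electron into the core; Na²⁺ is already 1 electron into the core; Si²⁺ still has 2 valence electrons; S²⁺ still has 4 valence electrons.
Pulling an electron out of a noble-gas core costs far more than removing a remaining valence electron, so K and Na sit at the high end of IE_3.
Valence configurations: Si²⁺ [Ne]3s², S²⁺ [Ne]3s²3p².
Approximate IE_3 values (kJ/mol): K 4420, Na 6910, Si 3232, S 3357.
Putting it together, IE_3: Si < S < K < Na.

Na > K > S > Si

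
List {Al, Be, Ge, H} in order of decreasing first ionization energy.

H > Be > Ge > Al

H is in period 1, group 1; Be is in period 2, group 2; Al is in period 3, group 13; Ge is in period 4, group 14.
First ionization energy rises across a period (greater Z_eff holds electrons more tightly) and falls down a group (valence electrons are farther from the nucleus).
These sit on a diagonal, where the across-period and down-group effects partly cancel.
Ge > Al: the two effects oppose for this pair; the across-period effect wins (762 vs 578 kJ/mol).
Be > Ge: period and group pull opposite ways; the down-group shift dominates (900 vs 762 kJ/mol).
H > Be: the two effects oppose for this pair; the down-group effect wins (1312 vs 900 kJ/mol).
Tabulated first ionization energy (kJ/mol): H 1312, Be 900, Al 578, Ge 762.
So from highest to lowest: H > Be > Ge > Al.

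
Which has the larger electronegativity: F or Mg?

F

Smaller atoms with higher effective nuclear charge are more electronegative.
Here both period and group differ, so the two effects have to be weighed against each other.
F > Mg: both effects reinforce here, so F is clearly the higher of the two.
Tabulated electronegativity (Pauling): F 3.98, Mg 1.31.
So F has the larger electronegativity (F > Mg).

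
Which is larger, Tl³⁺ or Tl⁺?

Both ions have Z = 81 protons, but Tl³⁺ has lost more electrons, so its remaining electrons feel a larger effective nuclear charge per electron and are pulled in more tightly.
Higher positive charge → smaller ion, so Tl⁺ > Tl³⁺.

Tl⁺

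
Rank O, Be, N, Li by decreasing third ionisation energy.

Be > Li > O > N

IE_3 is the cost of taking one more electron from the +2 cation: O²⁺ still has 4 valence electrons; Be²⁺ is the bare [He] core; N²⁺ still has 3 valence electrons; Li²⁺ is already 1 electron into the core.
Breaking into a closed-shell core is much more expensive than removing a leftover valence electron — Li and Be have the largest IE_3 here.
Valence configurations: O²⁺ [He]2s²2p², N²⁺ [He]2s²2p¹.
Approximate IE_3 values (kJ/mol): O 5300, Be 14849, N 4578, Li 11815.
So the third ionization energies run N < O < Li < Be.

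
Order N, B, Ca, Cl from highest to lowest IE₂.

N > B > Cl > Ca

The second ionization energy removes an electron from the +1 ion. For each element: N⁺ still has 4 valence electrons; B⁺ still has 2 valence electrons; Ca⁺ still has 1 valence electron; Cl⁺ still has 6 valence electrons.
All are still removing valence electrons, so compare the +1 ions as you would atoms: IE_2 generally rises across a period (higher Z_eff) and falls down a group (larger shell), subject to the usual subshell exceptions.
Valence configurations: N⁺ [He]2s²2p², B⁺ [He]2s², Ca⁺ [Ar]4s¹, Cl⁺ [Ne]3s²3p⁴.
Tabulated IE_2 (kJ/mol): N 2856, B 2427, Ca 1145, Cl 2298.
Overall IE_2 order: Ca < Cl < B < N.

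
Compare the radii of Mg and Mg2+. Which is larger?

Mg

Forming Mg2+ removes 2 electrons from Mg. Fewer electrons for the same nuclear charge means less shielding and a higher Z_eff on the remaining electrons, and for main-group metals the entire outer shell is lost.
A cation is smaller than its parent atom: Mg2+ < Mg.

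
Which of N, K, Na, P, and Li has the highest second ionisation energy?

Consider each +1 ion: N⁺ still has 4 valence electrons; K⁺ is the bare [Ar] core; Na⁺ is the bare [Ne] core; P⁺ still has 4 valence electrons; Li⁺ is the bare [He] core.
Breaking into a closed-shell core is much more expensive than removing a leftover valence electron — K, Na and Li have the largest IE_2 here.
Valence configurations: N⁺ [He]2s²2p², P⁺ [Ne]3s²3p².
The numbers (kJ/mol): N 2856, K 3052, Na 4562, P 1907, Li 7298.
Putting it together, IE_2: P < N < K < Na < Li.

Li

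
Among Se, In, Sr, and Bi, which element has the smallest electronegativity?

Se is in period 4, group 16; Sr is in period 5, group 2; In is in period 5, group 13; Bi is in period 6, group 15.
EN rises left→right (higher Z_eff, smaller atoms) and falls top→bottom (larger, more shielded atoms).
These span different periods and groups, so the two trends combine.
In > Sr: both are in period 5; the period trend gives In the larger value.
Bi > In: the two effects oppose for this pair; the across-period effect wins (2.02 vs 1.78).
Se > Bi: relative to Bi, both the across-period and down-group shifts push Se's electronegativity up.
Tabulated electronegativity (Pauling): Se 2.55, Sr 0.95, In 1.78, Bi 2.02.
The smallest electronegativity among these belongs to Sr.

Sr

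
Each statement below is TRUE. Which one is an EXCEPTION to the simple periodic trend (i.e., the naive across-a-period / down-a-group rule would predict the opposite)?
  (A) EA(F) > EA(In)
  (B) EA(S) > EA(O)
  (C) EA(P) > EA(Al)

(B)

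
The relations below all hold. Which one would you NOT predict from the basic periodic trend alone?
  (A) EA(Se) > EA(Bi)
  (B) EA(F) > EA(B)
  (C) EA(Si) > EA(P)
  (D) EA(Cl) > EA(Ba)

(C)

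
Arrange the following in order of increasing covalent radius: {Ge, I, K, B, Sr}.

B < Ge < I < Sr < K

B is in period 2, group 13; K is in period 4, group 1; Ge is in period 4, group 14; Sr is in period 5, group 2; I is in period 5, group 17.
Moving right in a period, electrons are added to the same shell under a stronger nuclear pull, so atoms get smaller; moving down, a new shell is opened and atoms get larger.
Neither a single period nor a single group — weigh both effects.
Ge > B: the two effects oppose for this pair; the down-group effect wins (121 vs 85 pm).
I > Ge: period and group pull opposite ways; the down-group shift dominates (133 vs 121 pm).
Sr > I: both are in period 5; the period trend gives Sr the larger value.
K > Sr: period and group pull opposite ways; the across-period shift dominates (196 vs 185 pm).
For reference (pm): B 85, K 196, Ge 121, Sr 185, I 133.
So from smallest to largest: B < Ge < I < Sr < K.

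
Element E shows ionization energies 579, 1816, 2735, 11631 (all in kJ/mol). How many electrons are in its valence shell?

Look for the largest jump between consecutive ionization energies: IE4/IE3 ≈ 4.3, far larger than any earlier ratio.
That jump marks the point where a core electron is being removed. So the atom has 3 valence electrons.

3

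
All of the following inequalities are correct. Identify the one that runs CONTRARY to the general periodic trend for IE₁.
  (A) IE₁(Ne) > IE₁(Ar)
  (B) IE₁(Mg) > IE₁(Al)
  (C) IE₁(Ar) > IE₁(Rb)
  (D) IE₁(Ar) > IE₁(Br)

(B)

The general trend: IE₁ increases across a period and decreases down a group.
(A) Ne (period 2, group 18) vs Ar (period 3, group 18): the stated order agrees with the simple trend.
(B) Mg (period 3, group 2) vs Al (period 3, group 13): the stated order contradicts the simple trend.
(C) Ar (period 3, group 18) vs Rb (period 5, group 1): the stated order agrees with the simple trend.
(D) Ar (period 3, group 18) vs Br (period 4, group 17): the stated order agrees with the simple trend.
The exception is (B): Al's single 3p electron is easier to remove than one from Mg's filled 3s².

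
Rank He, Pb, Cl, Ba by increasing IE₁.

Ba, Pb, Cl, He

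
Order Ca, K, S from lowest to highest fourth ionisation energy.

S, K, Ca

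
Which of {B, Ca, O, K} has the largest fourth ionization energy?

B

IE_4 is the cost of taking one more electron from the +3 cation: B³⁺ is the bare [He] core; Ca³⁺ is already 1 electron into the core; O³⁺ still has 3 valence electrons; K³⁺ is already 2 electrons into the core.
Usually core removal costs more than valence removal, but here the competition is close: a tightly held n=2 valence electron can cost more to remove than an n=3 core electron, so the actual values have to decide it.
Approximate IE_4 values (kJ/mol): B 25026, Ca 6491, O 7469, K 5877.
Hence IE_4: K < Ca < O < B.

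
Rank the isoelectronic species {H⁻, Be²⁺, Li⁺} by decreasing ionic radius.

All of these have 2 electrons, so size is governed by nuclear charge alone: the more protons, the stronger the pull on the same electron cloud, and the smaller the ion.
Nuclear charges: Be²⁺ (Z=4), Li⁺ (Z=3), H⁻ (Z=1).
Largest to smallest: H⁻ > Li⁺ > Be²⁺.

H⁻ > Li⁺ > Be²⁺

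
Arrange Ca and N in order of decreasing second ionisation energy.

N, Ca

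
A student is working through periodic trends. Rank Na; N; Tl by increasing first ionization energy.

N is in period 2, group 15; Na is in period 3, group 1; Tl is in period 6, group 13.
Removing the outermost electron gets harder across a period and easier down a group.
These span different periods and groups, so the two trends combine.
Tl > Na: period and group pull opposite ways; the across-period shift dominates (589 vs 496 kJ/mol).
N > Tl: relative to Tl, both the across-period and down-group shifts push N's first ionization energy up.
Approximate values (kJ/mol): N 1402, Na 496, Tl 589.
So from lowest to highest: Na < Tl < N.

Na, Tl, N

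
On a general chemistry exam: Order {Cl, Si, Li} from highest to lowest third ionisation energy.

Li, Cl, Si

After 2 electrons have been removed, what remains? Cl²⁺ still has 5 valence electrons; Si²⁺ still has 2 valence electrons; Li²⁺ is already 1 electron into the core.
Core electrons are held far more tightly than valence electrons, so Li tops the IE_3 order.
Valence configurations: Cl²⁺ [Ne]3s²3p³, Si²⁺ [Ne]3s².
Tabulated IE_3 (kJ/mol): Cl 3822, Si 3232, Li 11815.
Overall IE_3 order: Si < Cl < Li.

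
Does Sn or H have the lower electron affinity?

Electron affinity generally becomes more exothermic across a period toward the halogens and less exothermic down a group.
Neither a single period nor a single group — weigh both effects.
Sn > H: the two effects oppose for this pair; the across-period effect wins (107 vs 73 kJ/mol).
Approximate values (kJ/mol): H 73, Sn 107.
So H has the lower electron affinity (H < Sn).

H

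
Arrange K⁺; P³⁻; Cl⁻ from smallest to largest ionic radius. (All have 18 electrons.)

All of these have 18 electrons, so size is governed by nuclear charge alone: the more protons, the stronger the pull on the same electron cloud, and the smaller the ion.
Nuclear charges: K⁺ (Z=19), Cl⁻ (Z=17), P³⁻ (Z=15).
Smallest to largest: K⁺ < Cl⁻ < P³⁻.

K⁺ < Cl⁻ < P³⁻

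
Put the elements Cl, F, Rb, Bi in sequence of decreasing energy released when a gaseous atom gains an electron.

F is in period 2, group 17; Cl is in period 3, group 17; Rb is in period 5, group 1; Bi is in period 6, group 15.
Adding an electron releases more energy for atoms nearer the top right (short of the noble gases).
These span different periods and groups, so the two trends combine.
Bi > Rb: period and group pull opposite ways; the across-period shift dominates (91 vs 47 kJ/mol).
F > Bi: relative to Bi, both the across-period and down-group shifts push F's electron affinity up.
Cl > F: this pair runs against the simple trend — see the exception note.
Note the exception: Cl has a higher electron affinity than F, contrary to the simple trend — F's small 2p subshell makes the incoming electron feel strong e⁻–e⁻ repulsion, so Cl actually releases more energy on gaining an electron.
Approximate values (kJ/mol): F 328, Cl 349, Rb 47, Bi 91.
So from highest to lowest: Cl > F > Bi > Rb.

Cl > F > Bi > Rb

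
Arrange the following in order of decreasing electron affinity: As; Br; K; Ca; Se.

K is in period 4, group 1; Ca is in period 4, group 2; As is in period 4, group 15; Se is in period 4, group 16; Br is in period 4, group 17.
EA tends to increase across a period and decrease down a group, though the pattern is less regular than for IE or radius.
All lie in period 4; the across-period trend (electron affinity increases left to right) applies, with the exception below.
Note the exception: K has a higher electron affinity than Ca, contrary to the simple trend — adding an electron to Ca (ns²) has to open a new, higher-energy np subshell, which is unfavourable.
Tabulated electron affinity (kJ/mol): K 48, Ca 2, As 78, Se 195, Br 325.
So from highest to lowest: Br > Se > As > K > Ca.

Br > Se > As > K > Ca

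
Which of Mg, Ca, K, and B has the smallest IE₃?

B

IE_3 is the cost of taking one more electron from the +2 cation: Mg²⁺ is the bare [Ne] core; Ca²⁺ is the bare [Ar] core; K²⁺ is already 1 electron into the core; B²⁺ still has 1 valence electron.
Pulling an electron out of a noble-gas core costs far more than removing a remaining valence electron, so K, Ca and Mg sit at the high end of IE_3.
The numbers (kJ/mol): Mg 7733, Ca 4912, K 4420, B 3660.
Putting it together, IE_3: B < K < Ca < Mg.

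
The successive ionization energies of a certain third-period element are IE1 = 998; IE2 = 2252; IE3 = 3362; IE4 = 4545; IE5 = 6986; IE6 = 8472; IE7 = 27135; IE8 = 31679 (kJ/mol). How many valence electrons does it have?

Look for the largest jump between consecutive ionization energies: IE7/IE6 ≈ 3.2, far larger than any earlier ratio.
That jump marks the point where a core electron is being removed. So the atom has 6 valence electrons.

6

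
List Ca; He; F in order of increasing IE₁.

Ca, F, He

He is in period 1, group 18; F is in period 2, group 17; Ca is in period 4, group 2.
Across a period the outer electron is held more tightly (higher IE₁); down a group it sits in a higher shell, more shielded, and comes off more easily.
Here both period and group differ, so the two effects have to be weighed against each other.
F > Ca: both effects reinforce here, so F is clearly the higher of the two.
He > F: both effects reinforce here, so He is clearly the higher of the two.
For reference (kJ/mol): He 2372, F 1681, Ca 590.
So from lowest to highest: Ca < F < He.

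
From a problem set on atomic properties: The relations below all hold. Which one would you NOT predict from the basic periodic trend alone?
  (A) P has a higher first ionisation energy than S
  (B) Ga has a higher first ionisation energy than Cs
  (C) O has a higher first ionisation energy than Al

(A)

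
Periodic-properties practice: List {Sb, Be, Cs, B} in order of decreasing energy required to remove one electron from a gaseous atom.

Be is in period 2, group 2; B is in period 2, group 13; Sb is in period 5, group 15; Cs is in period 6, group 1.
First ionization energy rises across a period (greater Z_eff holds electrons more tightly) and falls down a group (valence electrons are farther from the nucleus).
These span different periods and groups, so the two trends combine.
B > Cs: relative to Cs, both the across-period and down-group shifts push B's first ionization energy up.
Sb > B: period and group pull opposite ways; the across-period shift dominates (831 vs 801 kJ/mol).
Be > Sb: period and group pull opposite ways; the down-group shift dominates (900 vs 831 kJ/mol).
Note the exception: Be has a higher first ionization energy than B, contrary to the simple trend — removing B's lone 2p electron is easier than breaking Be's filled 2s².
For reference (kJ/mol): Be 900, B 801, Sb 831, Cs 376.
So from highest to lowest: Be > Sb > B > Cs.

Be > Sb > B > Cs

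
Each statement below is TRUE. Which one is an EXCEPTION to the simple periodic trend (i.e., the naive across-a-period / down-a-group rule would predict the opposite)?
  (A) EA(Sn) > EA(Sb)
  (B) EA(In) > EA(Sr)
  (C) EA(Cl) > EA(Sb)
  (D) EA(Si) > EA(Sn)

(A)

The general trend: electron affinity increases across a period and decreases down a group.
(A) Sn (period 5, group 14) vs Sb (period 5, group 15): the stated order contradicts the simple trend.
(B) In (period 5, group 13) vs Sr (period 5, group 2): the stated order agrees with the simple trend.
(C) Cl (period 3, group 17) vs Sb (period 5, group 15): the stated order agrees with the simple trend.
(D) Si (period 3, group 14) vs Sn (period 5, group 14): the stated order agrees with the simple trend.
The exception is (A): adding an electron to Sb's half-filled 5p³ is unfavourable, so Sn has the more exothermic EA.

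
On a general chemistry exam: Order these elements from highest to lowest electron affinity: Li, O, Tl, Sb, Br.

Br, O, Sb, Li, Tl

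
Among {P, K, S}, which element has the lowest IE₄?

S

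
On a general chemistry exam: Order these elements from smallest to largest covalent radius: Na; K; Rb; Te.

Te < Na < K < Rb

Across a period the added protons contract the valence shell; down a group each new principal shell makes the atom larger.
Neither a single period nor a single group — weigh both effects.
Na > Te: the two effects oppose for this pair; the across-period effect wins (155 vs 136 pm).
K > Na: K sits below Na in group 1, so the down-group effect alone puts K larger.
Rb > K: they share group 1; the group trend gives Rb the larger value.
Approximate values (pm): Na 155, K 196, Rb 210, Te 136.
So from smallest to largest: Te < Na < K < Rb.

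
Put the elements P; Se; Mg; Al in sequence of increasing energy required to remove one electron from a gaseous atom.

Al < Mg < Se < P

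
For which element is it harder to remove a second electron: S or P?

The second ionization energy removes an electron from the +1 ion. For each element: S⁺ still has 5 valence electrons; P⁺ still has 4 valence electrons.
All are still removing valence electrons, so compare the +1 ions as you would atoms: IE_2 generally rises across a period (higher Z_eff) and falls down a group (larger shell), subject to the usual subshell exceptions.
Valence configurations: S⁺ [Ne]3s²3p³, P⁺ [Ne]3s²3p².
Approximate IE_2 values (kJ/mol): S 2252, P 1907.
Overall IE_2 order: P < S.

S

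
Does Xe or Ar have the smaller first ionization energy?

Xe

Ar is in period 3, group 18; Xe is in period 5, group 18.
Across a period the outer electron is held more tightly (higher IE₁); down a group it sits in a higher shell, more shielded, and comes off more easily.
All are in group 18, so first ionization energy increases up the group.
So Xe has the smaller first ionization energy (Xe < Ar).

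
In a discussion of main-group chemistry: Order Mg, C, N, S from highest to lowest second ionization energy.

IE_2 is the cost of taking one more electron from the +1 cation: Mg⁺ still has 1 valence electron; C⁺ still has 3 valence electrons; N⁺ still has 4 valence electrons; S⁺ still has 5 valence electrons.
All are still removing valence electrons, so compare the +1 ions as you would atoms: IE_2 generally rises across a period (higher Z_eff) and falls down a group (larger shell), subject to the usual subshell exceptions.
Valence configurations: Mg⁺ [Ne]3s¹, C⁺ [He]2s²2p¹, N⁺ [He]2s²2p², S⁺ [Ne]3s²3p³.
Tabulated IE_2 (kJ/mol): Mg 1451, C 2353, N 2856, S 2252.
Hence IE_2: Mg < S < C < N.

N > C > S > Mg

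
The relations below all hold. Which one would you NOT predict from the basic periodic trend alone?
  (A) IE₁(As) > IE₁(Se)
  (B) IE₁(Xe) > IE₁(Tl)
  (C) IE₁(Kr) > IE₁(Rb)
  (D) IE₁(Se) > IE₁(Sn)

The general trend: IE₁ increases across a period and decreases down a group.
(A) As (period 4, group 15) vs Se (period 4, group 16): the stated order contradicts the simple trend.
(B) Xe (period 5, group 18) vs Tl (period 6, group 13): the stated order agrees with the simple trend.
(C) Kr (period 4, group 18) vs Rb (period 5, group 1): the stated order agrees with the simple trend.
(D) Se (period 4, group 16) vs Sn (period 5, group 14): the stated order agrees with the simple trend.
The exception is (A): Se (4p⁴) ionizes more easily than half-filled As (4p³).

(A)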